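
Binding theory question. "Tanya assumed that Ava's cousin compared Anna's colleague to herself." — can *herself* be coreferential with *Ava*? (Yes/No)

*herself* is a reflexive; Principle A requires it to be bound within its binding domain — the clause headed by 'compared'.
— Ava: possessor inside the subject DP of the clause headed by 'compared'; does not c-command the reflexive — cannot bind it (Principle A).

No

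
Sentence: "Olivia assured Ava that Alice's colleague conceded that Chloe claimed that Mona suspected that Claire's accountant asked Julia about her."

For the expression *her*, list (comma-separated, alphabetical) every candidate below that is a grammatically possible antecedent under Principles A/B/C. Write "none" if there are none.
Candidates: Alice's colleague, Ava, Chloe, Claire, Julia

Alice's colleague, Ava, Chloe, Claire

*her* is a pronoun; Principle B requires it to be free in its binding domain — the clause headed by 'asked'.
— Alice's colleague: subject of the clause headed by 'conceded'; c-commands the pronoun but lies outside its binding domain — allowed.
— Ava: object of the matrix clause; c-commands the pronoun but lies outside its binding domain — allowed.
— Chloe: subject of the clause headed by 'claimed'; c-commands the pronoun but lies outside its binding domain — allowed.
— Claire: possessor inside the subject DP of the clause headed by 'asked'; does not c-command the pronoun — Principle B does not apply; allowed.
— Julia: object of the clause headed by 'asked'; c-commands the pronoun within its binding domain — blocked (Principle B).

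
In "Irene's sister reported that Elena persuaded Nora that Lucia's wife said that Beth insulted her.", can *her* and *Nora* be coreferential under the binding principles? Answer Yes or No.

*Nora* is an R-expression; Principle C requires it to be free (not bound by any c-commanding expression).
— her: object of the clause headed by 'insulted'; the pronoun does not c-command the R-expression — coreference allowed.

Yes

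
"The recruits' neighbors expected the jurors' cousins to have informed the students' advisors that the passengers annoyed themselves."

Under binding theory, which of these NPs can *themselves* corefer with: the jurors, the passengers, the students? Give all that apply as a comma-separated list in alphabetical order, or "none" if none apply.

*themselves* is a reflexive; Principle A requires it to be bound within its binding domain — the clause headed by 'annoyed'.
— the jurors: possessor inside the subject DP of the clause headed by 'informed'; does not c-command the reflexive — cannot bind it (Principle A).
— the passengers: subject of the clause headed by 'annoyed'; c-commands the reflexive within its binding domain — allowed (Principle A).
— the students: possessor inside the object DP of the clause headed by 'informed'; does not c-command the reflexive — cannot bind it (Principle A).

the passengers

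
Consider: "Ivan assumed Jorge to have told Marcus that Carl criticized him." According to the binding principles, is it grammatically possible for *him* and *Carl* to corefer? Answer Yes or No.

No

*him* is a pronoun; Principle B requires it to be free in its binding domain — the clause headed by 'criticized'.
— Carl: subject of the clause headed by 'criticized'; c-commands the pronoun within its binding domain — blocked (Principle B).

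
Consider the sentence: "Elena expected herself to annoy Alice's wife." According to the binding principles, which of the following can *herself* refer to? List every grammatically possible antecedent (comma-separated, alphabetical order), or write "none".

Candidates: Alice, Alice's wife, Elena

*herself* is a reflexive; Principle A requires it to be bound within its binding domain — the matrix clause.
— Alice: possessor inside the object DP of the clause headed by 'annoy'; does not c-command the reflexive — cannot bind it (Principle A).
— Alice's wife: object of the clause headed by 'annoy'; does not c-command the reflexive — cannot bind it (Principle A).
— Elena: subject of the matrix clause; c-commands the reflexive within its binding domain — allowed (Principle A).

Elena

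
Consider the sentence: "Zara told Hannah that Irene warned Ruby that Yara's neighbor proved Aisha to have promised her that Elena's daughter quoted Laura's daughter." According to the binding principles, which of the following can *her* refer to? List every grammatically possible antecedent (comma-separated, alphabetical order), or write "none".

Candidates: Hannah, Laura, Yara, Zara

Hannah, Yara, Zara

*her* is a pronoun; Principle B requires it to be free in its binding domain — the clause headed by 'promised'.
— Hannah: object of the matrix clause; c-commands the pronoun but lies outside its binding domain — allowed.
— Laura: possessor inside the object DP of the clause headed by 'quoted'; is c-commanded by the pronoun; coreference would bind this R-expression — blocked (Principle C).
— Yara: possessor inside the subject DP of the clause headed by 'proved'; does not c-command the pronoun — Principle B does not apply; allowed.
— Zara: subject of the matrix clause; c-commands the pronoun but lies outside its binding domain — allowed.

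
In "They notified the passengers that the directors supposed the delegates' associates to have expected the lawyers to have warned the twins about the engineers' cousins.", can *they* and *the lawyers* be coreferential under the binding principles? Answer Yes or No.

No

*the lawyers* is an R-expression; Principle C requires it to be free (not bound by any c-commanding expression).
— they: subject of the matrix clause; the pronoun c-commands the R-expression — coreference blocked (Principle C).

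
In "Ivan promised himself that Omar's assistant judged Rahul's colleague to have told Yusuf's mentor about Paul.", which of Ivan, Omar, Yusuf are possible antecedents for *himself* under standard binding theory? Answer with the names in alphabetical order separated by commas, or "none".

*himself* is a reflexive; Principle A requires it to be bound within its binding domain — the matrix clause.
— Ivan: subject of the matrix clause; c-commands the reflexive within its binding domain — allowed (Principle A).
— Omar: possessor inside the subject DP of the clause headed by 'judged'; does not c-command the reflexive — cannot bind it (Principle A).
— Yusuf: possessor inside the object DP of the clause headed by 'told'; does not c-command the reflexive — cannot bind it (Principle A).

Ivan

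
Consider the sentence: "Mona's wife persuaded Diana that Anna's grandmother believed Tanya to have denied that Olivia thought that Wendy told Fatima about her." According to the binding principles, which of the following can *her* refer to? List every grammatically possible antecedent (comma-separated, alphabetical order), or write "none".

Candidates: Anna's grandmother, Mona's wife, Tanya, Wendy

*her* is a pronoun; Principle B requires it to be free in its binding domain — the clause headed by 'told'.
— Anna's grandmother: subject of the clause headed by 'believed'; c-commands the pronoun but lies outside its binding domain — allowed.
— Mona's wife: subject of the matrix clause; c-commands the pronoun but lies outside its binding domain — allowed.
— Tanya: subject of the clause headed by 'denied'; c-commands the pronoun but lies outside its binding domain — allowed.
— Wendy: subject of the clause headed by 'told'; c-commands the pronoun within its binding domain — blocked (Principle B).

Anna's grandmother, Mona's wife, Tanya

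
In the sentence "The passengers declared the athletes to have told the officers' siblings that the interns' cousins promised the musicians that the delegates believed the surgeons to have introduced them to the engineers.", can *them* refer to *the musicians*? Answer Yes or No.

*them* is a pronoun; Principle B requires it to be free in its binding domain — the clause headed by 'introduced'.
— the musicians: object of the clause headed by 'promised'; c-commands the pronoun but lies outside its binding domain — allowed.

Yes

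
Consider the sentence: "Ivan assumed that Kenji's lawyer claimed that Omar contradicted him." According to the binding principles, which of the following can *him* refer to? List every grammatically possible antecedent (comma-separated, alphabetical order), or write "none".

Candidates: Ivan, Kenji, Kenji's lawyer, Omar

Ivan, Kenji, Kenji's lawyer

*him* is a pronoun; Principle B requires it to be free in its binding domain — the clause headed by 'contradicted'.
— Ivan: subject of the matrix clause; c-commands the pronoun but lies outside its binding domain — allowed.
— Kenji: possessor inside the subject DP of the clause headed by 'claimed'; does not c-command the pronoun — Principle B does not apply; allowed.
— Kenji's lawyer: subject of the clause headed by 'claimed'; c-commands the pronoun but lies outside its binding domain — allowed.
— Omar: subject of the clause headed by 'contradicted'; c-commands the pronoun within its binding domain — blocked (Principle B).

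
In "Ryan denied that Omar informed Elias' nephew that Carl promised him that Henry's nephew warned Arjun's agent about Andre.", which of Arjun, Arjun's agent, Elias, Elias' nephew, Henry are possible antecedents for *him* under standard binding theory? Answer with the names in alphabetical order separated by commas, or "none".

Elias, Elias' nephew

*him* is a pronoun; Principle B requires it to be free in its binding domain — the clause headed by 'promised'.
— Arjun: possessor inside the object DP of the clause headed by 'warned'; is c-commanded by the pronoun; coreference would bind this R-expression — blocked (Principle C).
— Arjun's agent: object of the clause headed by 'warned'; is c-commanded by the pronoun; coreference would bind this R-expression — blocked (Principle C).
— Elias: possessor inside the object DP of the clause headed by 'informed'; does not c-command the pronoun — Principle B does not apply; allowed.
— Elias' nephew: object of the clause headed by 'informed'; c-commands the pronoun but lies outside its binding domain — allowed.
— Henry: possessor inside the subject DP of the clause headed by 'warned'; is c-commanded by the pronoun; coreference would bind this R-expression — blocked (Principle C).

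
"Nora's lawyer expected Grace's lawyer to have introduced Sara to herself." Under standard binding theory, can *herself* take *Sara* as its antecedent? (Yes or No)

*herself* is a reflexive; Principle A requires it to be bound within its binding domain — the clause headed by 'introduced'.
— Sara: object of the clause headed by 'introduced'; c-commands the reflexive within its binding domain — allowed (Principle A).

Yes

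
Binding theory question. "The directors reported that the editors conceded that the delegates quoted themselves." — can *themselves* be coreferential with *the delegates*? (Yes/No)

*themselves* is a reflexive; Principle A requires it to be bound within its binding domain — the clause headed by 'quoted'.
— the delegates: subject of the clause headed by 'quoted'; c-commands the reflexive within its binding domain — allowed (Principle A).

Yes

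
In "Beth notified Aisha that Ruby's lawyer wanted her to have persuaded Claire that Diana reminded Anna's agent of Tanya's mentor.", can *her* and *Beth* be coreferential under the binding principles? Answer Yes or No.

*Beth* is an R-expression; Principle C requires it to be free (not bound by any c-commanding expression).
— her: subject of the clause headed by 'persuaded'; the pronoun does not c-command the R-expression — coreference allowed.

Yes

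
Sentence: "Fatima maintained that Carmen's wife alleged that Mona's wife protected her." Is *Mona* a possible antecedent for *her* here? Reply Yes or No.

*her* is a pronoun; Principle B requires it to be free in its binding domain — the clause headed by 'protected'.
— Mona: possessor inside the subject DP of the clause headed by 'protected'; does not c-command the pronoun — Principle B does not apply; allowed.

Yes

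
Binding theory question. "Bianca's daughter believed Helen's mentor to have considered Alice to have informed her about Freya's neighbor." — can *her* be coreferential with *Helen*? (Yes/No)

*her* is a pronoun; Principle B requires it to be free in its binding domain — the clause headed by 'informed'.
— Helen: possessor inside the subject DP of the clause headed by 'considered'; does not c-command the pronoun — Principle B does not apply; allowed.

Yes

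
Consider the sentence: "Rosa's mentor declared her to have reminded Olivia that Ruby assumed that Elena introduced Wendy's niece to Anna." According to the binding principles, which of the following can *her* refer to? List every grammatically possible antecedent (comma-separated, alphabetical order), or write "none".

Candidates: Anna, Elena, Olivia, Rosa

Rosa

*her* is a pronoun; Principle B requires it to be free in its binding domain — the matrix clause.
— Anna: second object of the clause headed by 'introduced'; is c-commanded by the pronoun; coreference would bind this R-expression — blocked (Principle C).
— Elena: subject of the clause headed by 'introduced'; is c-commanded by the pronoun; coreference would bind this R-expression — blocked (Principle C).
— Olivia: object of the clause headed by 'reminded'; is c-commanded by the pronoun; coreference would bind this R-expression — blocked (Principle C).
— Rosa: possessor inside the subject DP of the matrix clause; does not c-command the pronoun — Principle B does not apply; allowed.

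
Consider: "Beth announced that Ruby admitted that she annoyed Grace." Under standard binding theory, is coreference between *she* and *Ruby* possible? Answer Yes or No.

Yes

*Ruby* is an R-expression; Principle C requires it to be free (not bound by any c-commanding expression).
— she: subject of the clause headed by 'annoyed'; the pronoun does not c-command the R-expression — coreference allowed.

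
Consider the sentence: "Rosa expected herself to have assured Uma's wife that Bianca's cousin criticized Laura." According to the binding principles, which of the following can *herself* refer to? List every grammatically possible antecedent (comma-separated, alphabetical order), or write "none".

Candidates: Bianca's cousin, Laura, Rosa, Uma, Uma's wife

Rosa

*herself* is a reflexive; Principle A requires it to be bound within its binding domain — the matrix clause.
— Bianca's cousin: subject of the clause headed by 'criticized'; does not c-command the reflexive — cannot bind it (Principle A).
— Laura: object of the clause headed by 'criticized'; does not c-command the reflexive — cannot bind it (Principle A).
— Rosa: subject of the matrix clause; c-commands the reflexive within its binding domain — allowed (Principle A).
— Uma: possessor inside the object DP of the clause headed by 'assured'; does not c-command the reflexive — cannot bind it (Principle A).
— Uma's wife: object of the clause headed by 'assured'; does not c-command the reflexive — cannot bind it (Principle A).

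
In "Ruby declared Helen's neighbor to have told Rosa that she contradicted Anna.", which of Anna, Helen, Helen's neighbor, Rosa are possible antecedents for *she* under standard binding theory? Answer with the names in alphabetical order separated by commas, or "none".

*she* is a pronoun; Principle B requires it to be free in its binding domain — the clause headed by 'contradicted'.
— Anna: object of the clause headed by 'contradicted'; is c-commanded by the pronoun; coreference would bind this R-expression — blocked (Principle C).
— Helen: possessor inside the subject DP of the clause headed by 'told'; does not c-command the pronoun — Principle B does not apply; allowed.
— Helen's neighbor: subject of the clause headed by 'told'; c-commands the pronoun but lies outside its binding domain — allowed.
— Rosa: object of the clause headed by 'told'; c-commands the pronoun but lies outside its binding domain — allowed.

Helen, Helen's neighbor, Rosa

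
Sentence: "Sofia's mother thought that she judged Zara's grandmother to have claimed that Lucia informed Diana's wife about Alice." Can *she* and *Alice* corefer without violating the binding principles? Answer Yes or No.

*Alice* is an R-expression; Principle C requires it to be free (not bound by any c-commanding expression).
— she: subject of the clause headed by 'judged'; the pronoun c-commands the R-expression — coreference blocked (Principle C).

No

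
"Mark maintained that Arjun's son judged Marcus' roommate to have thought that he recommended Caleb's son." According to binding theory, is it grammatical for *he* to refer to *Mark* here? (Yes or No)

*Mark* is an R-expression; Principle C requires it to be free (not bound by any c-commanding expression).
— he: subject of the clause headed by 'recommended'; the pronoun does not c-command the R-expression — coreference allowed.

Yes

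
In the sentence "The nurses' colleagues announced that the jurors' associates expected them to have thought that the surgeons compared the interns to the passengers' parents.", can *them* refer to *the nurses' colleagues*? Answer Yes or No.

*them* is a pronoun; Principle B requires it to be free in its binding domain — the clause headed by 'expected'.
— the nurses' colleagues: subject of the matrix clause; c-commands the pronoun but lies outside its binding domain — allowed.

Yes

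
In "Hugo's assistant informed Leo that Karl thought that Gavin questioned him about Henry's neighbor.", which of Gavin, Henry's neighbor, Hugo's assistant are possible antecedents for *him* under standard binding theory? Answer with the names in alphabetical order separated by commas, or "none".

Hugo's assistant

*him* is a pronoun; Principle B requires it to be free in its binding domain — the clause headed by 'questioned'.
— Gavin: subject of the clause headed by 'questioned'; c-commands the pronoun within its binding domain — blocked (Principle B).
— Henry's neighbor: second object of the clause headed by 'questioned'; is c-commanded by the pronoun; coreference would bind this R-expression — blocked (Principle C).
— Hugo's assistant: subject of the matrix clause; c-commands the pronoun but lies outside its binding domain — allowed.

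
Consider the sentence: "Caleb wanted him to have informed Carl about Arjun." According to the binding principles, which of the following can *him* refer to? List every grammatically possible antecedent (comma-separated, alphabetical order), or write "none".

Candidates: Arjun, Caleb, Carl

none

*him* is a pronoun; Principle B requires it to be free in its binding domain — the matrix clause.
— Arjun: second object of the clause headed by 'informed'; is c-commanded by the pronoun; coreference would bind this R-expression — blocked (Principle C).
— Caleb: subject of the matrix clause; c-commands the pronoun within its binding domain — blocked (Principle B).
— Carl: object of the clause headed by 'informed'; is c-commanded by the pronoun; coreference would bind this R-expression — blocked (Principle C).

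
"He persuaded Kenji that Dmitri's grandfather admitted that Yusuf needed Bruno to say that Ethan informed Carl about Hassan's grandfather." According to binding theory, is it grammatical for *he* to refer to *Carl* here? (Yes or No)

No

*Carl* is an R-expression; Principle C requires it to be free (not bound by any c-commanding expression).
— he: subject of the matrix clause; the pronoun c-commands the R-expression — coreference blocked (Principle C).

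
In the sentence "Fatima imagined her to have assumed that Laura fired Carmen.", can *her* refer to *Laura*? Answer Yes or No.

*her* is a pronoun; Principle B requires it to be free in its binding domain — the matrix clause.
— Laura: subject of the clause headed by 'fired'; is c-commanded by the pronoun; coreference would bind this R-expression — blocked (Principle C).

No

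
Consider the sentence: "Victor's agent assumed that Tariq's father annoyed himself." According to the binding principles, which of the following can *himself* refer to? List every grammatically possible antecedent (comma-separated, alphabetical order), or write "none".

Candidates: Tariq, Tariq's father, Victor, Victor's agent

*himself* is a reflexive; Principle A requires it to be bound within its binding domain — the clause headed by 'annoyed'.
— Tariq: possessor inside the subject DP of the clause headed by 'annoyed'; does not c-command the reflexive — cannot bind it (Principle A).
— Tariq's father: subject of the clause headed by 'annoyed'; c-commands the reflexive within its binding domain — allowed (Principle A).
— Victor: possessor inside the subject DP of the matrix clause; does not c-command the reflexive — cannot bind it (Principle A).
— Victor's agent: subject of the matrix clause; c-commands the reflexive but lies outside its binding domain — cannot bind it (Principle A).

Tariq's father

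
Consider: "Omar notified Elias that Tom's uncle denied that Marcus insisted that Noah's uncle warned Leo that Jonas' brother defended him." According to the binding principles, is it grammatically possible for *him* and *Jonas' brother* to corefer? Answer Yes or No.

No

*him* is a pronoun; Principle B requires it to be free in its binding domain — the clause headed by 'defended'.
— Jonas' brother: subject of the clause headed by 'defended'; c-commands the pronoun within its binding domain — blocked (Principle B).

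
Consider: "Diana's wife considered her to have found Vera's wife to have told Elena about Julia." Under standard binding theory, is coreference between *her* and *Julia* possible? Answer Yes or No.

*Julia* is an R-expression; Principle C requires it to be free (not bound by any c-commanding expression).
— her: subject of the clause headed by 'found'; the pronoun c-commands the R-expression — coreference blocked (Principle C).

No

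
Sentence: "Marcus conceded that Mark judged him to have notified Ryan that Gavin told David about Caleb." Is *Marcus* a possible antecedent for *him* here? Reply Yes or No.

Yes

*him* is a pronoun; Principle B requires it to be free in its binding domain — the clause headed by 'judged'.
— Marcus: subject of the matrix clause; c-commands the pronoun but lies outside its binding domain — allowed.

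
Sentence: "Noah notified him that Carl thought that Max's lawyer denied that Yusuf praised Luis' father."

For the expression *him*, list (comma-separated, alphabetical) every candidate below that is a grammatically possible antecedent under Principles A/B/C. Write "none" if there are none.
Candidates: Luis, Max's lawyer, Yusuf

none

*him* is a pronoun; Principle B requires it to be free in its binding domain — the matrix clause.
— Luis: possessor inside the object DP of the clause headed by 'praised'; is c-commanded by the pronoun; coreference would bind this R-expression — blocked (Principle C).
— Max's lawyer: subject of the clause headed by 'denied'; is c-commanded by the pronoun; coreference would bind this R-expression — blocked (Principle C).
— Yusuf: subject of the clause headed by 'praised'; is c-commanded by the pronoun; coreference would bind this R-expression — blocked (Principle C).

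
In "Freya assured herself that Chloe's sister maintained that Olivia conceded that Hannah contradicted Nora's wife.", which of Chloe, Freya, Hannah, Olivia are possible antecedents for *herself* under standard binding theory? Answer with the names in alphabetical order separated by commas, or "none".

Freya

*herself* is a reflexive; Principle A requires it to be bound within its binding domain — the matrix clause.
— Chloe: possessor inside the subject DP of the clause headed by 'maintained'; does not c-command the reflexive — cannot bind it (Principle A).
— Freya: subject of the matrix clause; c-commands the reflexive within its binding domain — allowed (Principle A).
— Hannah: subject of the clause headed by 'contradicted'; does not c-command the reflexive — cannot bind it (Principle A).
— Olivia: subject of the clause headed by 'conceded'; does not c-command the reflexive — cannot bind it (Principle A).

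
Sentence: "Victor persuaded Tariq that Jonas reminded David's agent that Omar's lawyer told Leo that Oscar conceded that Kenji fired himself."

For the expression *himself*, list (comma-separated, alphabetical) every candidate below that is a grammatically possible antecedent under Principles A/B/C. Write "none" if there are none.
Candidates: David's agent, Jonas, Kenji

Kenji

*himself* is a reflexive; Principle A requires it to be bound within its binding domain — the clause headed by 'fired'.
— David's agent: object of the clause headed by 'reminded'; c-commands the reflexive but lies outside its binding domain — cannot bind it (Principle A).
— Jonas: subject of the clause headed by 'reminded'; c-commands the reflexive but lies outside its binding domain — cannot bind it (Principle A).
— Kenji: subject of the clause headed by 'fired'; c-commands the reflexive within its binding domain — allowed (Principle A).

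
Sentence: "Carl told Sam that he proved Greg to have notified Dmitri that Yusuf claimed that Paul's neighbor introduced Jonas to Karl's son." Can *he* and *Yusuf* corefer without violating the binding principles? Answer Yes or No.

*Yusuf* is an R-expression; Principle C requires it to be free (not bound by any c-commanding expression).
— he: subject of the clause headed by 'proved'; the pronoun c-commands the R-expression — coreference blocked (Principle C).

No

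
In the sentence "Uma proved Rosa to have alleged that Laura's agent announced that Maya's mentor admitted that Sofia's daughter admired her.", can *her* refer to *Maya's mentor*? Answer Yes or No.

Yes

*her* is a pronoun; Principle B requires it to be free in its binding domain — the clause headed by 'admired'.
— Maya's mentor: subject of the clause headed by 'admitted'; c-commands the pronoun but lies outside its binding domain — allowed.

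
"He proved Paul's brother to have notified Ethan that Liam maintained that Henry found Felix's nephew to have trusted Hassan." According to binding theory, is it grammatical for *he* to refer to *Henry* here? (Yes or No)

No

*Henry* is an R-expression; Principle C requires it to be free (not bound by any c-commanding expression).
— he: subject of the matrix clause; the pronoun c-commands the R-expression — coreference blocked (Principle C).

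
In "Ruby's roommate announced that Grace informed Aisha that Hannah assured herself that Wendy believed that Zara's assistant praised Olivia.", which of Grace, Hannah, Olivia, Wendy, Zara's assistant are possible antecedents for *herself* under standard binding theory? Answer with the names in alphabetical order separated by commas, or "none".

Hannah

*herself* is a reflexive; Principle A requires it to be bound within its binding domain — the clause headed by 'assured'.
— Grace: subject of the clause headed by 'informed'; c-commands the reflexive but lies outside its binding domain — cannot bind it (Principle A).
— Hannah: subject of the clause headed by 'assured'; c-commands the reflexive within its binding domain — allowed (Principle A).
— Olivia: object of the clause headed by 'praised'; does not c-command the reflexive — cannot bind it (Principle A).
— Wendy: subject of the clause headed by 'believed'; does not c-command the reflexive — cannot bind it (Principle A).
— Zara's assistant: subject of the clause headed by 'praised'; does not c-command the reflexive — cannot bind it (Principle A).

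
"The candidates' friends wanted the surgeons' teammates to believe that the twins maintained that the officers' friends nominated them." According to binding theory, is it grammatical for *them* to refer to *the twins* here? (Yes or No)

Yes

*the twins* is an R-expression; Principle C requires it to be free (not bound by any c-commanding expression).
— them: object of the clause headed by 'nominated'; the pronoun does not c-command the R-expression — coreference allowed.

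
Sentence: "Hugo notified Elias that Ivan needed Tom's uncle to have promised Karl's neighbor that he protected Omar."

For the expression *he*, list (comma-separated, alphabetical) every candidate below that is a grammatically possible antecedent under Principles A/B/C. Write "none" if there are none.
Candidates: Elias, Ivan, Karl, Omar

*he* is a pronoun; Principle B requires it to be free in its binding domain — the clause headed by 'protected'.
— Elias: object of the matrix clause; c-commands the pronoun but lies outside its binding domain — allowed.
— Ivan: subject of the clause headed by 'needed'; c-commands the pronoun but lies outside its binding domain — allowed.
— Karl: possessor inside the object DP of the clause headed by 'promised'; does not c-command the pronoun — Principle B does not apply; allowed.
— Omar: object of the clause headed by 'protected'; is c-commanded by the pronoun; coreference would bind this R-expression — blocked (Principle C).

Elias, Ivan, Karl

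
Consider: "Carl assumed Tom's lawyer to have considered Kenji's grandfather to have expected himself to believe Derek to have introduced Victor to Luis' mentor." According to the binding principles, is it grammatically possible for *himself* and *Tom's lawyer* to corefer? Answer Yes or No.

No

*himself* is a reflexive; Principle A requires it to be bound within its binding domain — the clause headed by 'expected'.
— Tom's lawyer: subject of the clause headed by 'considered'; c-commands the reflexive but lies outside its binding domain — cannot bind it (Principle A).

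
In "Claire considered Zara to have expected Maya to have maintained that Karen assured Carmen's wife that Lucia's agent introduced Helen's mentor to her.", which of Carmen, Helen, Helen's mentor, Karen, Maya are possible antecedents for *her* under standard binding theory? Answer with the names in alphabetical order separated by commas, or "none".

*her* is a pronoun; Principle B requires it to be free in its binding domain — the clause headed by 'introduced'.
— Carmen: possessor inside the object DP of the clause headed by 'assured'; does not c-command the pronoun — Principle B does not apply; allowed.
— Helen: possessor inside the object DP of the clause headed by 'introduced'; does not c-command the pronoun — Principle B does not apply; allowed.
— Helen's mentor: object of the clause headed by 'introduced'; c-commands the pronoun within its binding domain — blocked (Principle B).
— Karen: subject of the clause headed by 'assured'; c-commands the pronoun but lies outside its binding domain — allowed.
— Maya: subject of the clause headed by 'maintained'; c-commands the pronoun but lies outside its binding domain — allowed.

Carmen, Helen, Karen, Maya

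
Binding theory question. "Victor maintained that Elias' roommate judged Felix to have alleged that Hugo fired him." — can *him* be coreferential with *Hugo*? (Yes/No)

No

*him* is a pronoun; Principle B requires it to be free in its binding domain — the clause headed by 'fired'.
— Hugo: subject of the clause headed by 'fired'; c-commands the pronoun within its binding domain — blocked (Principle B).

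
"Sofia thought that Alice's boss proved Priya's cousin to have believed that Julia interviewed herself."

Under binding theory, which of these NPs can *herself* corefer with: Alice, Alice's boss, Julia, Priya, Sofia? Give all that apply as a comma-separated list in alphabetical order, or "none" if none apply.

Julia

*herself* is a reflexive; Principle A requires it to be bound within its binding domain — the clause headed by 'interviewed'.
— Alice: possessor inside the subject DP of the clause headed by 'proved'; does not c-command the reflexive — cannot bind it (Principle A).
— Alice's boss: subject of the clause headed by 'proved'; c-commands the reflexive but lies outside its binding domain — cannot bind it (Principle A).
— Julia: subject of the clause headed by 'interviewed'; c-commands the reflexive within its binding domain — allowed (Principle A).
— Priya: possessor inside the subject DP of the clause headed by 'believed'; does not c-command the reflexive — cannot bind it (Principle A).
— Sofia: subject of the matrix clause; c-commands the reflexive but lies outside its binding domain — cannot bind it (Principle A).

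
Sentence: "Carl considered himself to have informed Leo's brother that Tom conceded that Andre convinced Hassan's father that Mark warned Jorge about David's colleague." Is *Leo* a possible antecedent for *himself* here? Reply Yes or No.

No

*himself* is a reflexive; Principle A requires it to be bound within its binding domain — the matrix clause.
— Leo: possessor inside the object DP of the clause headed by 'informed'; does not c-command the reflexive — cannot bind it (Principle A).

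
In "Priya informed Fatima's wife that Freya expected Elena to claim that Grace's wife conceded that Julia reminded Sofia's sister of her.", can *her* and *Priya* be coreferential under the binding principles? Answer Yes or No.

Yes

*Priya* is an R-expression; Principle C requires it to be free (not bound by any c-commanding expression).
— her: second object of the clause headed by 'reminded'; the pronoun does not c-command the R-expression — coreference allowed.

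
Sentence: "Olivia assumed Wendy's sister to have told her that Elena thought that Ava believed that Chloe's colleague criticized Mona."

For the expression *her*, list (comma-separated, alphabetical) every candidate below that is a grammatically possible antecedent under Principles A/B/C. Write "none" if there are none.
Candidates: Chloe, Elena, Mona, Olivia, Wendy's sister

*her* is a pronoun; Principle B requires it to be free in its binding domain — the clause headed by 'told'.
— Chloe: possessor inside the subject DP of the clause headed by 'criticized'; is c-commanded by the pronoun; coreference would bind this R-expression — blocked (Principle C).
— Elena: subject of the clause headed by 'thought'; is c-commanded by the pronoun; coreference would bind this R-expression — blocked (Principle C).
— Mona: object of the clause headed by 'criticized'; is c-commanded by the pronoun; coreference would bind this R-expression — blocked (Principle C).
— Olivia: subject of the matrix clause; c-commands the pronoun but lies outside its binding domain — allowed.
— Wendy's sister: subject of the clause headed by 'told'; c-commands the pronoun within its binding domain — blocked (Principle B).

Olivia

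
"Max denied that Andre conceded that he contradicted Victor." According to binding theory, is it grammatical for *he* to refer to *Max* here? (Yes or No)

Yes

*Max* is an R-expression; Principle C requires it to be free (not bound by any c-commanding expression).
— he: subject of the clause headed by 'contradicted'; the pronoun does not c-command the R-expression — coreference allowed.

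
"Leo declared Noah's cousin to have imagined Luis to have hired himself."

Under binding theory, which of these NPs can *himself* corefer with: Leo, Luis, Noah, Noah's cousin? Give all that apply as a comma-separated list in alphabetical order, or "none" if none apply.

Luis

*himself* is a reflexive; Principle A requires it to be bound within its binding domain — the clause headed by 'hired'.
— Leo: subject of the matrix clause; c-commands the reflexive but lies outside its binding domain — cannot bind it (Principle A).
— Luis: subject of the clause headed by 'hired'; c-commands the reflexive within its binding domain — allowed (Principle A).
— Noah: possessor inside the subject DP of the clause headed by 'imagined'; does not c-command the reflexive — cannot bind it (Principle A).
— Noah's cousin: subject of the clause headed by 'imagined'; c-commands the reflexive but lies outside its binding domain — cannot bind it (Principle A).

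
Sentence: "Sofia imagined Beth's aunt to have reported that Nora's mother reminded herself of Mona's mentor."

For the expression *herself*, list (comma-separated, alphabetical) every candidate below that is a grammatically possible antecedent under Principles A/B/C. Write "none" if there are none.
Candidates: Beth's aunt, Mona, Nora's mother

Nora's mother

*herself* is a reflexive; Principle A requires it to be bound within its binding domain — the clause headed by 'reminded'.
— Beth's aunt: subject of the clause headed by 'reported'; c-commands the reflexive but lies outside its binding domain — cannot bind it (Principle A).
— Mona: possessor inside the second object DP of the clause headed by 'reminded'; does not c-command the reflexive — cannot bind it (Principle A).
— Nora's mother: subject of the clause headed by 'reminded'; c-commands the reflexive within its binding domain — allowed (Principle A).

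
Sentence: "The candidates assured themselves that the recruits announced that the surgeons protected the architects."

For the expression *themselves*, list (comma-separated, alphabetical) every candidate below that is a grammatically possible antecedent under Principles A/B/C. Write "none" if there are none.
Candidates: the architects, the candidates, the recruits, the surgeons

*themselves* is a reflexive; Principle A requires it to be bound within its binding domain — the matrix clause.
— the architects: object of the clause headed by 'protected'; does not c-command the reflexive — cannot bind it (Principle A).
— the candidates: subject of the matrix clause; c-commands the reflexive within its binding domain — allowed (Principle A).
— the recruits: subject of the clause headed by 'announced'; does not c-command the reflexive — cannot bind it (Principle A).
— the surgeons: subject of the clause headed by 'protected'; does not c-command the reflexive — cannot bind it (Principle A).

the candidates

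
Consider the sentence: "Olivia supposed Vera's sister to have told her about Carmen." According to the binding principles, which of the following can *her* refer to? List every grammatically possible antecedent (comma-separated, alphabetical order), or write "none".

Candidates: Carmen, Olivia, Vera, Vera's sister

*her* is a pronoun; Principle B requires it to be free in its binding domain — the clause headed by 'told'.
— Carmen: second object of the clause headed by 'told'; is c-commanded by the pronoun; coreference would bind this R-expression — blocked (Principle C).
— Olivia: subject of the matrix clause; c-commands the pronoun but lies outside its binding domain — allowed.
— Vera: possessor inside the subject DP of the clause headed by 'told'; does not c-command the pronoun — Principle B does not apply; allowed.
— Vera's sister: subject of the clause headed by 'told'; c-commands the pronoun within its binding domain — blocked (Principle B).

Olivia, Vera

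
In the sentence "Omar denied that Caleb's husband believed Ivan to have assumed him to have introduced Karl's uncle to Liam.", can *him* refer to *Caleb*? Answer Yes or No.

Yes

*him* is a pronoun; Principle B requires it to be free in its binding domain — the clause headed by 'assumed'.
— Caleb: possessor inside the subject DP of the clause headed by 'believed'; does not c-command the pronoun — Principle B does not apply; allowed.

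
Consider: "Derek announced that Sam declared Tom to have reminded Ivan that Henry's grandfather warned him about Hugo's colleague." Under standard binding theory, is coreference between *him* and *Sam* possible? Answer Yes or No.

Yes

*Sam* is an R-expression; Principle C requires it to be free (not bound by any c-commanding expression).
— him: object of the clause headed by 'warned'; the pronoun does not c-command the R-expression — coreference allowed.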